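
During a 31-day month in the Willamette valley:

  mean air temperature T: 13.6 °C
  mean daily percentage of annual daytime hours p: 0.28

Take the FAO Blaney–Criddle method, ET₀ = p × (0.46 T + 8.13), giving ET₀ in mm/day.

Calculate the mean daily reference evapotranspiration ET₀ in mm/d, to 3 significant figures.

4.03 mm/d

ET₀ = 0.28 × (0.46 × 13.6 + 8.13) = 0.28 × 14.386 = 4.0281 mm/d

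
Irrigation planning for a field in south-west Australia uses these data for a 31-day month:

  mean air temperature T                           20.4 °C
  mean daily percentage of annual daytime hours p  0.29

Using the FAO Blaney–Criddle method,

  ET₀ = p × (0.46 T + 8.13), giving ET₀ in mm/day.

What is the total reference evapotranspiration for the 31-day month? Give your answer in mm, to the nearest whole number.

ET₀ = 0.29 × (0.46 × 20.4 + 8.13) = 0.29 × 17.514 = 5.0791 mm/d
Monthly total = 5.0791 × 31 = 157.452 mm

157 mm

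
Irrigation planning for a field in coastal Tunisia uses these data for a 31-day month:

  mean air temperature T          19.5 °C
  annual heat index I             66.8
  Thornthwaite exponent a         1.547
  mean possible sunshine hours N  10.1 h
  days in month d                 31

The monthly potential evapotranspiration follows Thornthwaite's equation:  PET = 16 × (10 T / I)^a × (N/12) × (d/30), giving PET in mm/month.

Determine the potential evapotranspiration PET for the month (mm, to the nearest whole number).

73 mm

10T/I = 10 × 19.5 / 66.8 = 2.9192
(10T/I)^a = 2.9192^1.547 = 5.2452
Uncorrected PET = 16 × 5.2452 = 83.923 mm
Correction = (N/12)(d/30) = (10.1/12)(31/30) = 0.8697
PET = 83.923 × 0.8697 = 72.988 mm/month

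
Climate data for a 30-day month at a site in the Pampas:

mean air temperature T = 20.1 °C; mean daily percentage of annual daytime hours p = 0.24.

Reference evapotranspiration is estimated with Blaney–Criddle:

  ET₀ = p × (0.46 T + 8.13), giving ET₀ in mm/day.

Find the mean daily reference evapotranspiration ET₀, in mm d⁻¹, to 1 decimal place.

ET₀ = 0.24 × (0.46 × 20.1 + 8.13) = 0.24 × 17.376 = 4.1702 mm/d

4.2 mm d⁻¹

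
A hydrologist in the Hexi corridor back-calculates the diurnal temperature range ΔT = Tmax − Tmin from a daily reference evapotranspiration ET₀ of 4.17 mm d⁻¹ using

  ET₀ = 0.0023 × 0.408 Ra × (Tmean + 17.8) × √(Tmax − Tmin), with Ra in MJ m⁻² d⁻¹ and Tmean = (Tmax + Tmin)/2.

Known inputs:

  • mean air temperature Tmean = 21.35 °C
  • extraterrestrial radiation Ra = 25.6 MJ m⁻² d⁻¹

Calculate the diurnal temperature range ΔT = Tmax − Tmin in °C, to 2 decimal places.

19.66 °C

√ΔT = ET₀ / [0.0023 × 0.408 × Ra × (Tmean+17.8)] = 4.17 / (0.0023 × 10.4448 × 39.15) = 4.4338
ΔT = 4.4338² = 19.659 °C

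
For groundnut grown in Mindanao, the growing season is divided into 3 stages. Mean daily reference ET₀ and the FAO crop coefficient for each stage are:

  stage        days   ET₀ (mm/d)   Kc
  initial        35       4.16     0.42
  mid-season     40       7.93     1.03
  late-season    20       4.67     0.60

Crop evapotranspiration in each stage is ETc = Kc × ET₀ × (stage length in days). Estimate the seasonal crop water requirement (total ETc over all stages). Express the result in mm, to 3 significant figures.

444 mm

initial: 0.42 × 4.16 × 35 = 61.15 mm
mid-season: 1.03 × 7.93 × 40 = 326.72 mm
late-season: 0.60 × 4.67 × 20 = 56.04 mm
Seasonal total = 443.91 mm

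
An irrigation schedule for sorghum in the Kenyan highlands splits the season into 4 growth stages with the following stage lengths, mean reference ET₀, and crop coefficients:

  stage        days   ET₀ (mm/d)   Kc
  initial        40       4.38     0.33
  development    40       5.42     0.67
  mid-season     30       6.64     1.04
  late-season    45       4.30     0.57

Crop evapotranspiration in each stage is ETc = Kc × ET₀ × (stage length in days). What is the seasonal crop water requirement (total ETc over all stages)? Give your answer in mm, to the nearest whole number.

initial: 0.33 × 4.38 × 40 = 57.82 mm
development: 0.67 × 5.42 × 40 = 145.26 mm
mid-season: 1.04 × 6.64 × 30 = 207.17 mm
late-season: 0.57 × 4.30 × 45 = 110.30 mm
Seasonal total = 520.55 mm

521 mm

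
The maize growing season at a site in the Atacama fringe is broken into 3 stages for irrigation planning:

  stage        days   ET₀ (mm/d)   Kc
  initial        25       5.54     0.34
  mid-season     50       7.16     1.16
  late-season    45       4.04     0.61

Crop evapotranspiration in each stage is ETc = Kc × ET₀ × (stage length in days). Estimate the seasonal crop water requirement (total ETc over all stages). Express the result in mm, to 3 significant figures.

573 mm

initial: 0.34 × 5.54 × 25 = 47.09 mm
mid-season: 1.16 × 7.16 × 50 = 415.28 mm
late-season: 0.61 × 4.04 × 45 = 110.90 mm
Seasonal total = 573.27 mm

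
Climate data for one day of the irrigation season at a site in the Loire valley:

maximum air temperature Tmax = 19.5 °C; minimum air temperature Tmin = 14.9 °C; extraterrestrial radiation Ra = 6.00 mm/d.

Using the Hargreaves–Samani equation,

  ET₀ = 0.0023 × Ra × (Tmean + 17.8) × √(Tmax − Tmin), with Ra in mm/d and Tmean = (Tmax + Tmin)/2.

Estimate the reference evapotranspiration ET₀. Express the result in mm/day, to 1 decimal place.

Tmean = (19.5 + 14.9)/2 = 17.20 °C
ET₀ = 0.0023 × 6.00 × (17.20 + 17.8) × √4.6 = 0.0023 × 6.00 × 35.00 × 2.1448 = 1.0359 mm/d

1.0 mm/day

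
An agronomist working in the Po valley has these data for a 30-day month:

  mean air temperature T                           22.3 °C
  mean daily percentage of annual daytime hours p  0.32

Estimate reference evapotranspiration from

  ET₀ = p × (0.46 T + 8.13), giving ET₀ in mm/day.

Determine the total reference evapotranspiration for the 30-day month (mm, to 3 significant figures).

177 mm

ET₀ = 0.32 × (0.46 × 22.3 + 8.13) = 0.32 × 18.388 = 5.8842 mm/d
Monthly total = 5.8842 × 30 = 176.526 mm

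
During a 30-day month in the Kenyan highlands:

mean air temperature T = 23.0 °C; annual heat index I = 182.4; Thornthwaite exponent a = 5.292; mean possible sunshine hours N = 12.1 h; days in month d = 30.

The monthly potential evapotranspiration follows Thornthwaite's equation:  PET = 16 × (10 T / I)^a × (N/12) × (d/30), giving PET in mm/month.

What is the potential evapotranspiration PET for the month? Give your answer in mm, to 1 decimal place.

10T/I = 10 × 23.0 / 182.4 = 1.2610
(10T/I)^a = 1.2610^5.292 = 3.4118
Uncorrected PET = 16 × 3.4118 = 54.589 mm
Correction = (N/12)(d/30) = (12.1/12)(30/30) = 1.0083
PET = 54.589 × 1.0083 = 55.042 mm/month

55.0 mm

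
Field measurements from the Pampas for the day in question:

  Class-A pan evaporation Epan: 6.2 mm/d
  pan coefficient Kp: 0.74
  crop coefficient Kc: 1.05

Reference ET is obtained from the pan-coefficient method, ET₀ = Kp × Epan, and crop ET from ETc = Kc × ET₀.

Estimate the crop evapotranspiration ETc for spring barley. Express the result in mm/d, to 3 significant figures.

ET₀ = 0.74 × 6.2 = 4.5880 mm/d
ETc = Kc × ET₀ = 1.05 × 4.5880 = 4.8174 mm/d

4.82 mm/d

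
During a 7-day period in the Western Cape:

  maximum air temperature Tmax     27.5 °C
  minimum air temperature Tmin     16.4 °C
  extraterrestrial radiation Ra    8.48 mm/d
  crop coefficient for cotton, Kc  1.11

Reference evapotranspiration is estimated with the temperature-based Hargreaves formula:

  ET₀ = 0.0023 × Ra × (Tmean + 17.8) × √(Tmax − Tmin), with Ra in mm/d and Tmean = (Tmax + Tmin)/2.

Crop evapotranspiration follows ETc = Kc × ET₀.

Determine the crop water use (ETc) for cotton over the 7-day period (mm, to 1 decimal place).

20.1 mm

Tmean = (27.5 + 16.4)/2 = 21.95 °C
ET₀ = 0.0023 × 8.48 × (21.95 + 17.8) × √11.1 = 0.0023 × 8.48 × 39.75 × 3.3317 = 2.5830 mm/d
ETc = Kc × ET₀ = 1.11 × 2.5830 = 2.8671 mm/d
Over 7 days: 2.8671 × 7 = 20.070 mm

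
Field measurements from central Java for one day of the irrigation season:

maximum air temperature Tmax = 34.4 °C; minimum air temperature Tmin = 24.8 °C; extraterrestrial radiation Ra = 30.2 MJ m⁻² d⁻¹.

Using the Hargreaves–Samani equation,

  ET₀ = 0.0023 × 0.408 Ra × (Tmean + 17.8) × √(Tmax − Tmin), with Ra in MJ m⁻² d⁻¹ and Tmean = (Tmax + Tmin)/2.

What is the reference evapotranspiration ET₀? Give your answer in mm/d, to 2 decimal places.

4.16 mm/d

Tmean = (34.4 + 24.8)/2 = 29.60 °C
0.408 Ra = 0.408 × 30.2 = 12.3216 mm/d equivalent
ET₀ = 0.0023 × 12.3216 × (29.60 + 17.8) × √9.6 = 0.0023 × 12.3216 × 47.40 × 3.0984 = 4.1621 mm/d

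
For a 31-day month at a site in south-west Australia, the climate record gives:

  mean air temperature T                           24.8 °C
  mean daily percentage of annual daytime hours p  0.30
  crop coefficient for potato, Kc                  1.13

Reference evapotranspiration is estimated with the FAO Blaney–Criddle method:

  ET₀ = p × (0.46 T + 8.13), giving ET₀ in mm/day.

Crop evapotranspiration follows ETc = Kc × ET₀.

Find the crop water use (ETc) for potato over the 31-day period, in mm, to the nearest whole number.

205 mm

ET₀ = 0.30 × (0.46 × 24.8 + 8.13) = 0.30 × 19.538 = 5.8614 mm/d
ETc = Kc × ET₀ = 1.13 × 5.8614 = 6.6234 mm/d
Over 31 days: 6.6234 × 31 = 205.325 mm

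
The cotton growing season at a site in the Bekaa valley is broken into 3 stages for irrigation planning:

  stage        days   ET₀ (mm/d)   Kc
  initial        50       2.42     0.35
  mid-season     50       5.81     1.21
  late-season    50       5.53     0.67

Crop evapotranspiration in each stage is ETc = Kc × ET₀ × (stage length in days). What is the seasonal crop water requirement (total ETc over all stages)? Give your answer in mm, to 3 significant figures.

initial: 0.35 × 2.42 × 50 = 42.35 mm
mid-season: 1.21 × 5.81 × 50 = 351.51 mm
late-season: 0.67 × 5.53 × 50 = 185.26 mm
Seasonal total = 579.12 mm

579 mm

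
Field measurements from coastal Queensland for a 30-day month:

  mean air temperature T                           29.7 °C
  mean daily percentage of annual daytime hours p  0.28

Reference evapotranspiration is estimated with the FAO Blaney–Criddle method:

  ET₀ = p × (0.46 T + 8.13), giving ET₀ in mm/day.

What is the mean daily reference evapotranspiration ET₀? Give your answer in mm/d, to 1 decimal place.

ET₀ = 0.28 × (0.46 × 29.7 + 8.13) = 0.28 × 21.792 = 6.1018 mm/d

6.1 mm/d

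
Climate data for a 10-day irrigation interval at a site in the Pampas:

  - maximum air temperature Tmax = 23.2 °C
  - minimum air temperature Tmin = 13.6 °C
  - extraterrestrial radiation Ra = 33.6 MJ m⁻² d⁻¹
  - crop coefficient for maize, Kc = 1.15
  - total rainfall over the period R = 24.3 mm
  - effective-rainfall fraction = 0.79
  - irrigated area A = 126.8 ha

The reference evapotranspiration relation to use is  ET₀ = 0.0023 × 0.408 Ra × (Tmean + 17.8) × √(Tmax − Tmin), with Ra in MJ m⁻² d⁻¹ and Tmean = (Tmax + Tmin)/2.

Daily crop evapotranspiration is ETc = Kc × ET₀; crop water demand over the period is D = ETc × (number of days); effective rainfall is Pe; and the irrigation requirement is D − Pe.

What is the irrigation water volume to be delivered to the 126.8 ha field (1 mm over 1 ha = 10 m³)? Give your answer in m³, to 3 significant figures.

Tmean = (23.2 + 13.6)/2 = 18.40 °C
0.408 Ra = 0.408 × 33.6 = 13.7088 mm/d equivalent
ET₀ = 0.0023 × 13.7088 × (18.40 + 17.8) × √9.6 = 0.0023 × 13.7088 × 36.20 × 3.0984 = 3.5365 mm/d
ETc = Kc × ET₀ = 1.15 × 3.5365 = 4.0670 mm/d
Crop demand D = ETc × 10 d = 4.0670 × 10 = 40.670 mm
Pe = 0.79 × 24.3 = 19.197 mm
D − Pe = 40.670 − 19.197 = 21.473 mm
Volume = 21.473 mm × 126.8 ha × 10 = 27227.8 m³

27200 m³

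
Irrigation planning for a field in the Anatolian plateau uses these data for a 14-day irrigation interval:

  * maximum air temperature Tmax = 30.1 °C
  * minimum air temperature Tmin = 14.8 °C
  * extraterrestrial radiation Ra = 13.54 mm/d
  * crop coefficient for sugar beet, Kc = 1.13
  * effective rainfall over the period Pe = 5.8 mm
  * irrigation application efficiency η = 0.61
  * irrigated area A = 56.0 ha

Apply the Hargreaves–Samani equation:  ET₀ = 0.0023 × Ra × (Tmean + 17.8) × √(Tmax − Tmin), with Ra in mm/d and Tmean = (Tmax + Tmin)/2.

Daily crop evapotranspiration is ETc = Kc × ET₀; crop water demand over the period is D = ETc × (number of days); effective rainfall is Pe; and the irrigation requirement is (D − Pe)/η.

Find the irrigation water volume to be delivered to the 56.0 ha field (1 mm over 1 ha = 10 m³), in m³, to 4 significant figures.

Tmean = (30.1 + 14.8)/2 = 22.45 °C
ET₀ = 0.0023 × 13.54 × (22.45 + 17.8) × √15.3 = 0.0023 × 13.54 × 40.25 × 3.9115 = 4.9029 mm/d
ETc = Kc × ET₀ = 1.13 × 4.9029 = 5.5403 mm/d
Crop demand D = ETc × 14 d = 5.5403 × 14 = 77.564 mm
D − Pe = 77.564 − 5.8 = 71.764 mm
Gross irrigation = 71.764 / 0.61 = 117.646 mm
Volume = 117.646 mm × 56.0 ha × 10 = 65881.8 m³

65880 m³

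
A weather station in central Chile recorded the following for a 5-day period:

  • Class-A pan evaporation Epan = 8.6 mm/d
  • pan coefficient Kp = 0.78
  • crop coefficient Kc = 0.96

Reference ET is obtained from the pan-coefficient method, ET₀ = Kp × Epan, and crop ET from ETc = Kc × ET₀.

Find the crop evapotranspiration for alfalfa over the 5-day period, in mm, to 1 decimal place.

32.2 mm

ET₀ = 0.78 × 8.6 = 6.7080 mm/d
ETc = Kc × ET₀ = 0.96 × 6.7080 = 6.4397 mm/d
Over 5 days: 6.4397 × 5 = 32.199 mm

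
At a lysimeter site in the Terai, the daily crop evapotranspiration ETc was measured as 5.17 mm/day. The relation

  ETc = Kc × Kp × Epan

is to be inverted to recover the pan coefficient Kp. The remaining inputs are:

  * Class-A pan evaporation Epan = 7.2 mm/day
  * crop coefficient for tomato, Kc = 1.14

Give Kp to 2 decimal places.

ETc = Kc × Kp × Epan  ⇒  Kp = ETc / (Kc × Epan)
Kp = 5.17 / (1.14 × 7.2) = 5.17 / 8.208 = 0.6299

0.63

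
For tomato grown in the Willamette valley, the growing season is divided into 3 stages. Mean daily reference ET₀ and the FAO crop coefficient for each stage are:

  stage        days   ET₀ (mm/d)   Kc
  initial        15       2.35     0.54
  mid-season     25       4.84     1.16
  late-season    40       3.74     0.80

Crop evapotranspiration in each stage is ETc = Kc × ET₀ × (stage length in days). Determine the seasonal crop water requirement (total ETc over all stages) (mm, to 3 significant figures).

279 mm

initial: 0.54 × 2.35 × 15 = 19.04 mm
mid-season: 1.16 × 4.84 × 25 = 140.36 mm
late-season: 0.80 × 3.74 × 40 = 119.68 mm
Seasonal total = 279.08 mm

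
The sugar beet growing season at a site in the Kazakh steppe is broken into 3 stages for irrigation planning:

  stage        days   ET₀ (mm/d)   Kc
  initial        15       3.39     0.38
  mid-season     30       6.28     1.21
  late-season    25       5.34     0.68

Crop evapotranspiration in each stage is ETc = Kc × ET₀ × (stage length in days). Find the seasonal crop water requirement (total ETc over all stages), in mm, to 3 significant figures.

initial: 0.38 × 3.39 × 15 = 19.32 mm
mid-season: 1.21 × 6.28 × 30 = 227.96 mm
late-season: 0.68 × 5.34 × 25 = 90.78 mm
Seasonal total = 338.06 mm

338 mm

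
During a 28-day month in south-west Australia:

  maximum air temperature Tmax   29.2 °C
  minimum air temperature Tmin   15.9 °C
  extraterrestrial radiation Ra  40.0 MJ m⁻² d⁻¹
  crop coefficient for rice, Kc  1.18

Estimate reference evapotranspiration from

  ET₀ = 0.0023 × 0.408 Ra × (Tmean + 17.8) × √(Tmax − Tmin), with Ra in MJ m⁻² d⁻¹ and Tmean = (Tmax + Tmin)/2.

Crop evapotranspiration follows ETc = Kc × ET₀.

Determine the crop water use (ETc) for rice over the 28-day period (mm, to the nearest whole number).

Tmean = (29.2 + 15.9)/2 = 22.55 °C
0.408 Ra = 0.408 × 40.0 = 16.3200 mm/d equivalent
ET₀ = 0.0023 × 16.3200 × (22.55 + 17.8) × √13.3 = 0.0023 × 16.3200 × 40.35 × 3.6469 = 5.5235 mm/d
ETc = Kc × ET₀ = 1.18 × 5.5235 = 6.5177 mm/d
Over 28 days: 6.5177 × 28 = 182.496 mm

182 mm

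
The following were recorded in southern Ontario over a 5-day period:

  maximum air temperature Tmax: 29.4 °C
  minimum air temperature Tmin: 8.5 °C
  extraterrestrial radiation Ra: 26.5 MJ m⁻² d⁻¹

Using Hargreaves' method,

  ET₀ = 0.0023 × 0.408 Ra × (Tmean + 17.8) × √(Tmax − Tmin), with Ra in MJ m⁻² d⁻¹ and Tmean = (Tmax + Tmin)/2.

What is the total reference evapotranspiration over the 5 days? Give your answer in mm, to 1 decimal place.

20.9 mm

Tmean = (29.4 + 8.5)/2 = 18.95 °C
0.408 Ra = 0.408 × 26.5 = 10.8120 mm/d equivalent
ET₀ = 0.0023 × 10.8120 × (18.95 + 17.8) × √20.9 = 0.0023 × 10.8120 × 36.75 × 4.5717 = 4.1780 mm/d
Over 5 days: 4.1780 × 5 = 20.890 mm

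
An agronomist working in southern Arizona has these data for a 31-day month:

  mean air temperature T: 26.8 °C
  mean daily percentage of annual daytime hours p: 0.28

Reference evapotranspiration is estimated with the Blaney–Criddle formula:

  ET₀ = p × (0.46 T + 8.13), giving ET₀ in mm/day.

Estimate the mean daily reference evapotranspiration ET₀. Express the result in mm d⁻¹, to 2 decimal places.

ET₀ = 0.28 × (0.46 × 26.8 + 8.13) = 0.28 × 20.458 = 5.7282 mm/d

5.73 mm d⁻¹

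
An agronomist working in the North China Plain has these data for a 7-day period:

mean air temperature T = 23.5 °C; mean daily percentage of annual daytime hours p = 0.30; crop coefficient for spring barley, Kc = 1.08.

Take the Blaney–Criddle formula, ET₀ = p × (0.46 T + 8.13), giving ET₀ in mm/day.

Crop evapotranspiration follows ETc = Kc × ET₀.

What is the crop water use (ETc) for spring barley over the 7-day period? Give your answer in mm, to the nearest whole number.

43 mm

ET₀ = 0.30 × (0.46 × 23.5 + 8.13) = 0.30 × 18.940 = 5.6820 mm/d
ETc = Kc × ET₀ = 1.08 × 5.6820 = 6.1366 mm/d
Over 7 days: 6.1366 × 7 = 42.956 mm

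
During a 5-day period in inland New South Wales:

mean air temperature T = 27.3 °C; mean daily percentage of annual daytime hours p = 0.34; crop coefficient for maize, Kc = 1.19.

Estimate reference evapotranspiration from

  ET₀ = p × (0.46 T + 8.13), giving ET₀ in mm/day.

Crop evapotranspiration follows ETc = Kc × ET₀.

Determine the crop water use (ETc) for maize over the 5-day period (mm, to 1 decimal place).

41.9 mm

ET₀ = 0.34 × (0.46 × 27.3 + 8.13) = 0.34 × 20.688 = 7.0339 mm/d
ETc = Kc × ET₀ = 1.19 × 7.0339 = 8.3703 mm/d
Over 5 days: 8.3703 × 5 = 41.852 mm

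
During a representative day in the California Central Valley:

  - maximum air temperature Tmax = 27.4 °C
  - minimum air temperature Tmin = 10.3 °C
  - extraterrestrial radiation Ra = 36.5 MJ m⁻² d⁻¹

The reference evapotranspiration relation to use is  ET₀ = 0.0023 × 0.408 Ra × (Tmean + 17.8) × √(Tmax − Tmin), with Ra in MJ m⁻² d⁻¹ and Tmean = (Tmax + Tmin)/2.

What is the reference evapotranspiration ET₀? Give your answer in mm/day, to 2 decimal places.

Tmean = (27.4 + 10.3)/2 = 18.85 °C
0.408 Ra = 0.408 × 36.5 = 14.8920 mm/d equivalent
ET₀ = 0.0023 × 14.8920 × (18.85 + 17.8) × √17.1 = 0.0023 × 14.8920 × 36.65 × 4.1352 = 5.1910 mm/d

5.19 mm/day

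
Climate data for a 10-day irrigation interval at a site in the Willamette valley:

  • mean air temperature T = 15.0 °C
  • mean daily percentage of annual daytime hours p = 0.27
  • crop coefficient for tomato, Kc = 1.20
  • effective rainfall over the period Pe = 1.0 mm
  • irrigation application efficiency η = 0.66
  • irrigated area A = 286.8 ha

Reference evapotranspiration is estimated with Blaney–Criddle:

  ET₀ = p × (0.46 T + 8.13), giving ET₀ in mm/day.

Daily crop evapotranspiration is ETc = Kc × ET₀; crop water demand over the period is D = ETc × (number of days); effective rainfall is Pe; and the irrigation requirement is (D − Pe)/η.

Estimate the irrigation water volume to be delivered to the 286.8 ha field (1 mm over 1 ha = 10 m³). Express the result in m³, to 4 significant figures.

ET₀ = 0.27 × (0.46 × 15.0 + 8.13) = 0.27 × 15.030 = 4.0581 mm/d
ETc = Kc × ET₀ = 1.20 × 4.0581 = 4.8697 mm/d
Crop demand D = ETc × 10 d = 4.8697 × 10 = 48.697 mm
D − Pe = 48.697 − 1.0 = 47.697 mm
Gross irrigation = 47.697 / 0.66 = 72.268 mm
Volume = 72.268 mm × 286.8 ha × 10 = 207264.6 m³

207300 m³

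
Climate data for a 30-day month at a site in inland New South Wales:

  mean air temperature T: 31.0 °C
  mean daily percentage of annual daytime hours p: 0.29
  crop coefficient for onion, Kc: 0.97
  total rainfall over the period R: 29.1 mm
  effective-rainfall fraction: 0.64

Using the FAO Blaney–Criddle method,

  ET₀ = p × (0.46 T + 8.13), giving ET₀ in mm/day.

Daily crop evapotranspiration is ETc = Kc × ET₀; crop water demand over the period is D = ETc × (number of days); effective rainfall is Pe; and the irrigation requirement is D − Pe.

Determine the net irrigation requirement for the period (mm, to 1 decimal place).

ET₀ = 0.29 × (0.46 × 31.0 + 8.13) = 0.29 × 22.390 = 6.4931 mm/d
ETc = Kc × ET₀ = 0.97 × 6.4931 = 6.2983 mm/d
Crop demand D = ETc × 30 d = 6.2983 × 30 = 188.949 mm
Pe = 0.64 × 29.1 = 18.624 mm
D − Pe = 188.949 − 18.624 = 170.325 mm

170.3 mm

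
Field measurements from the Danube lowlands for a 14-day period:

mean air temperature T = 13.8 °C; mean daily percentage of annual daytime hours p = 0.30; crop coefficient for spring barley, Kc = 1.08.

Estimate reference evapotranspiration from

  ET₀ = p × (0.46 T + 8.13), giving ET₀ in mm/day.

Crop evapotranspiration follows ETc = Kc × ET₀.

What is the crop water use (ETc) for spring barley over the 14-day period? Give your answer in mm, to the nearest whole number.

66 mm

ET₀ = 0.30 × (0.46 × 13.8 + 8.13) = 0.30 × 14.478 = 4.3434 mm/d
ETc = Kc × ET₀ = 1.08 × 4.3434 = 4.6909 mm/d
Over 14 days: 4.6909 × 14 = 65.673 mm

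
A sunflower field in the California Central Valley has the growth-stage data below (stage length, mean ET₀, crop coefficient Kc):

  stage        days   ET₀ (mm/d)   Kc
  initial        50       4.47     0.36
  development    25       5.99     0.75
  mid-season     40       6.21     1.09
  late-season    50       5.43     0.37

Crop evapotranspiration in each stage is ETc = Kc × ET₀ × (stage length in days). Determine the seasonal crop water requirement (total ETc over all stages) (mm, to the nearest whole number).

initial: 0.36 × 4.47 × 50 = 80.46 mm
development: 0.75 × 5.99 × 25 = 112.31 mm
mid-season: 1.09 × 6.21 × 40 = 270.76 mm
late-season: 0.37 × 5.43 × 50 = 100.46 mm
Seasonal total = 563.99 mm

564 mm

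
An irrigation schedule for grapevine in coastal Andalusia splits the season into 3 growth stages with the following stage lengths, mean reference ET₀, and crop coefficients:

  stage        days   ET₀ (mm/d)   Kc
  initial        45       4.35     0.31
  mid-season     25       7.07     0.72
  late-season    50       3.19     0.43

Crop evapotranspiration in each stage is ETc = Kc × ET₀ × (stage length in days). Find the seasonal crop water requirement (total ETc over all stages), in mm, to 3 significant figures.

257 mm

initial: 0.31 × 4.35 × 45 = 60.68 mm
mid-season: 0.72 × 7.07 × 25 = 127.26 mm
late-season: 0.43 × 3.19 × 50 = 68.59 mm
Seasonal total = 256.53 mm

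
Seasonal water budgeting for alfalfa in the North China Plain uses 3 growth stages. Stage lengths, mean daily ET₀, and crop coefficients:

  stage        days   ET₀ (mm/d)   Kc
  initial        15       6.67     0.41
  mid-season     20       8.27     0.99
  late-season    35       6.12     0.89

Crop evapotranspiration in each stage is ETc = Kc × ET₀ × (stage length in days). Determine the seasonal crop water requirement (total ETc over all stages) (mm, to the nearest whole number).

initial: 0.41 × 6.67 × 15 = 41.02 mm
mid-season: 0.99 × 8.27 × 20 = 163.75 mm
late-season: 0.89 × 6.12 × 35 = 190.64 mm
Seasonal total = 395.41 mm

395 mm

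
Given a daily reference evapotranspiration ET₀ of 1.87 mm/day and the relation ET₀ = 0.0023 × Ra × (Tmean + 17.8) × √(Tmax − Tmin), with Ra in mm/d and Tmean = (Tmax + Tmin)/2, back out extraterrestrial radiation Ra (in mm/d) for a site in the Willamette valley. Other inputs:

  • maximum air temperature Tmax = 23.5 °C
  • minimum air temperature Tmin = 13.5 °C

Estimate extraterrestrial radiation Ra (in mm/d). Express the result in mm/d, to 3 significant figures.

Tmean = 18.50 °C; √ΔT = 3.1623
Ra = ET₀ / [0.0023 × (Tmean+17.8) × √ΔT] = 1.87 / (0.0023 × 36.30 × 3.1623) = 7.083 mm/d

7.08 mm/d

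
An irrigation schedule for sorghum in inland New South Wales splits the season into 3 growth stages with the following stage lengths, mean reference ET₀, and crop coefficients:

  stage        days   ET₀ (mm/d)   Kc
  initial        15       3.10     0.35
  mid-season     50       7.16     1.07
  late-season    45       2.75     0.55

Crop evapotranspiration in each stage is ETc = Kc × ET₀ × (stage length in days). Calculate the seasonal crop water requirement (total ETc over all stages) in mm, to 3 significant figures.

467 mm

initial: 0.35 × 3.10 × 15 = 16.28 mm
mid-season: 1.07 × 7.16 × 50 = 383.06 mm
late-season: 0.55 × 2.75 × 45 = 68.06 mm
Seasonal total = 467.40 mm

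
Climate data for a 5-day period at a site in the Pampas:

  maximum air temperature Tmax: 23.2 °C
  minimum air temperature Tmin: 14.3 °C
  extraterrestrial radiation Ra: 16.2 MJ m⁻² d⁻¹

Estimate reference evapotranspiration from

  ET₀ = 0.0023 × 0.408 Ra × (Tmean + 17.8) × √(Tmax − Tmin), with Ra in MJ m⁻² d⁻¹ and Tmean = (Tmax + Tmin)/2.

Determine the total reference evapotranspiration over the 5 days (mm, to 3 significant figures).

Tmean = (23.2 + 14.3)/2 = 18.75 °C
0.408 Ra = 0.408 × 16.2 = 6.6096 mm/d equivalent
ET₀ = 0.0023 × 6.6096 × (18.75 + 17.8) × √8.9 = 0.0023 × 6.6096 × 36.55 × 2.9833 = 1.6576 mm/d
Over 5 days: 1.6576 × 5 = 8.288 mm

8.29 mm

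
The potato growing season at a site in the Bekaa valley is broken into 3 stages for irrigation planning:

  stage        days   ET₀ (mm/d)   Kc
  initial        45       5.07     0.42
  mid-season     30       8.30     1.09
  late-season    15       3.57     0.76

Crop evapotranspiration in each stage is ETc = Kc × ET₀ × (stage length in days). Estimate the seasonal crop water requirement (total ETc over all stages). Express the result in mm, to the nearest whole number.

408 mm

initial: 0.42 × 5.07 × 45 = 95.82 mm
mid-season: 1.09 × 8.30 × 30 = 271.41 mm
late-season: 0.76 × 3.57 × 15 = 40.70 mm
Seasonal total = 407.93 mm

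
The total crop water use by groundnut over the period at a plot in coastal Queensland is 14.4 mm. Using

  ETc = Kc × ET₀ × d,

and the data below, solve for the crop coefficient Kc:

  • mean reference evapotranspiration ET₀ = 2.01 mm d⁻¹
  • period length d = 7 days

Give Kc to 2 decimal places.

1.02

ETc = Kc × ET₀ × d  ⇒  Kc = ETc / (ET₀ × d)
Kc = 14.4 / (2.01 × 7) = 14.4 / 14.07 = 1.0235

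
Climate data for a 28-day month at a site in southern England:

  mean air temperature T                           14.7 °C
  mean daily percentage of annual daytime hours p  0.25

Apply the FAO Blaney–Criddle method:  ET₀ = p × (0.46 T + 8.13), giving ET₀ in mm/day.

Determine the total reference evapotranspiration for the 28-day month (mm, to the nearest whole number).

ET₀ = 0.25 × (0.46 × 14.7 + 8.13) = 0.25 × 14.892 = 3.7230 mm/d
Monthly total = 3.7230 × 28 = 104.244 mm

104 mm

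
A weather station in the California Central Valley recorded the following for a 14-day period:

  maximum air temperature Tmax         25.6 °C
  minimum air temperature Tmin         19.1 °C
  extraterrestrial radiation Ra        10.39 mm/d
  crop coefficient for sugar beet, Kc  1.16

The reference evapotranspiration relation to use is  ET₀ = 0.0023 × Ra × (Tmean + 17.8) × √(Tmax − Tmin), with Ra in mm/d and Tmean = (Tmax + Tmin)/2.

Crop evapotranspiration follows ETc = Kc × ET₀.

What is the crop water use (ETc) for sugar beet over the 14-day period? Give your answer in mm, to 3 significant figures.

39.7 mm

Tmean = (25.6 + 19.1)/2 = 22.35 °C
ET₀ = 0.0023 × 10.39 × (22.35 + 17.8) × √6.5 = 0.0023 × 10.39 × 40.15 × 2.5495 = 2.4462 mm/d
ETc = Kc × ET₀ = 1.16 × 2.4462 = 2.8376 mm/d
Over 14 days: 2.8376 × 14 = 39.726 mm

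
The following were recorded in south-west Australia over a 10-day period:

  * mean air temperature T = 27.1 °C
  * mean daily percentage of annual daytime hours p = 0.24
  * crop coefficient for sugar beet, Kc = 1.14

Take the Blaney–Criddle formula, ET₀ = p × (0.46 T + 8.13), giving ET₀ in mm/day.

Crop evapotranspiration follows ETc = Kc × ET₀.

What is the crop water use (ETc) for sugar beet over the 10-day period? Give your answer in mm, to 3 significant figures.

56.4 mm

ET₀ = 0.24 × (0.46 × 27.1 + 8.13) = 0.24 × 20.596 = 4.9430 mm/d
ETc = Kc × ET₀ = 1.14 × 4.9430 = 5.6350 mm/d
Over 10 days: 5.6350 × 10 = 56.350 mm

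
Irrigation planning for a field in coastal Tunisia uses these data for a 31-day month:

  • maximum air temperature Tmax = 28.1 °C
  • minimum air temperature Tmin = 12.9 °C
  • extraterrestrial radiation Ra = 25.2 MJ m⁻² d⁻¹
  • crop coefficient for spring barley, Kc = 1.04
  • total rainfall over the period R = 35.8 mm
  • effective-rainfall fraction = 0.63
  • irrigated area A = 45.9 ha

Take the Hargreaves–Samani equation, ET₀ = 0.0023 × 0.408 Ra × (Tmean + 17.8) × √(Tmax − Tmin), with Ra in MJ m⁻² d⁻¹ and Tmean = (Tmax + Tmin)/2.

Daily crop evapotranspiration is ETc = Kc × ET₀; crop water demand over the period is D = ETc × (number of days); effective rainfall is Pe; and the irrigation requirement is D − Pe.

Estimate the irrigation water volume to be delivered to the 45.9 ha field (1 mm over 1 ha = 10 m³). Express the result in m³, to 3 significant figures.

41900 m³

Tmean = (28.1 + 12.9)/2 = 20.50 °C
0.408 Ra = 0.408 × 25.2 = 10.2816 mm/d equivalent
ET₀ = 0.0023 × 10.2816 × (20.50 + 17.8) × √15.2 = 0.0023 × 10.2816 × 38.30 × 3.8987 = 3.5311 mm/d
ETc = Kc × ET₀ = 1.04 × 3.5311 = 3.6723 mm/d
Crop demand D = ETc × 31 d = 3.6723 × 31 = 113.841 mm
Pe = 0.63 × 35.8 = 22.554 mm
D − Pe = 113.841 − 22.554 = 91.287 mm
Volume = 91.287 mm × 45.9 ha × 10 = 41900.7 m³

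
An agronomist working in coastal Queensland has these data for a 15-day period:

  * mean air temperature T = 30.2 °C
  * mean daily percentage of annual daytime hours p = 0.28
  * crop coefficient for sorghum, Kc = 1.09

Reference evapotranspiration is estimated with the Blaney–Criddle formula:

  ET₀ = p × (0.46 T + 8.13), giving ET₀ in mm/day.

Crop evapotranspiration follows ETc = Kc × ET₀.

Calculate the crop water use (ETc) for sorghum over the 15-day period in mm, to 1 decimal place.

ET₀ = 0.28 × (0.46 × 30.2 + 8.13) = 0.28 × 22.022 = 6.1662 mm/d
ETc = Kc × ET₀ = 1.09 × 6.1662 = 6.7212 mm/d
Over 15 days: 6.7212 × 15 = 100.818 mm

100.8 mm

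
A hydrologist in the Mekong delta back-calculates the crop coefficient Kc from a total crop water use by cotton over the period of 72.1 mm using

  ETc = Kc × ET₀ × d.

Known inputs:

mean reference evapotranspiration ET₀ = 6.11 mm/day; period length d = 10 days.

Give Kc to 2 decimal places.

ETc = Kc × ET₀ × d  ⇒  Kc = ETc / (ET₀ × d)
Kc = 72.1 / (6.11 × 10) = 72.1 / 61.10 = 1.1800

1.18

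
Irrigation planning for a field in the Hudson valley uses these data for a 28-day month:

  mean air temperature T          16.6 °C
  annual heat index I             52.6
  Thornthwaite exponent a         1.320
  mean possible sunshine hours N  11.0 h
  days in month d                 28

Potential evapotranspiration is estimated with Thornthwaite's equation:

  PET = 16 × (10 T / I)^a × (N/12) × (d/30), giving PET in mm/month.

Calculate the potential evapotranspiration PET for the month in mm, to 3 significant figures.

10T/I = 10 × 16.6 / 52.6 = 3.1559
(10T/I)^a = 3.1559^1.320 = 4.5587
Uncorrected PET = 16 × 4.5587 = 72.939 mm
Correction = (N/12)(d/30) = (11.0/12)(28/30) = 0.8556
PET = 72.939 × 0.8556 = 62.407 mm/month

62.4 mm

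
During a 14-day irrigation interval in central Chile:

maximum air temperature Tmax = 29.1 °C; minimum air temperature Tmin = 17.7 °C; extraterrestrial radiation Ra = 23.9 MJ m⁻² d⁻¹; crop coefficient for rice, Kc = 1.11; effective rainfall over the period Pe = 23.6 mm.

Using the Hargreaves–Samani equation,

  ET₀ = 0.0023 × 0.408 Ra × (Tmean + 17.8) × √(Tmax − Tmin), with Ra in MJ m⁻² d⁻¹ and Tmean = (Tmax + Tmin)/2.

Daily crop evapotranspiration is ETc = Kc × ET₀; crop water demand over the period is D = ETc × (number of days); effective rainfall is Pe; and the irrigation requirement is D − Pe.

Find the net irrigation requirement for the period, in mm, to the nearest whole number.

Tmean = (29.1 + 17.7)/2 = 23.40 °C
0.408 Ra = 0.408 × 23.9 = 9.7512 mm/d equivalent
ET₀ = 0.0023 × 9.7512 × (23.40 + 17.8) × √11.4 = 0.0023 × 9.7512 × 41.20 × 3.3764 = 3.1199 mm/d
ETc = Kc × ET₀ = 1.11 × 3.1199 = 3.4631 mm/d
Crop demand D = ETc × 14 d = 3.4631 × 14 = 48.483 mm
D − Pe = 48.483 − 23.6 = 24.883 mm

25 mm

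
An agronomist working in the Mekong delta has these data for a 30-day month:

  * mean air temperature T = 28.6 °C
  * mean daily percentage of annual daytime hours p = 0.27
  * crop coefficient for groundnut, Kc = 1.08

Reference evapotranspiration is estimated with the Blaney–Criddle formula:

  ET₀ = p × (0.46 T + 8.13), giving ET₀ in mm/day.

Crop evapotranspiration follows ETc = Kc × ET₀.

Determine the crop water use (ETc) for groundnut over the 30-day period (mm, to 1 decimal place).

186.2 mm

ET₀ = 0.27 × (0.46 × 28.6 + 8.13) = 0.27 × 21.286 = 5.7472 mm/d
ETc = Kc × ET₀ = 1.08 × 5.7472 = 6.2070 mm/d
Over 30 days: 6.2070 × 30 = 186.210 mm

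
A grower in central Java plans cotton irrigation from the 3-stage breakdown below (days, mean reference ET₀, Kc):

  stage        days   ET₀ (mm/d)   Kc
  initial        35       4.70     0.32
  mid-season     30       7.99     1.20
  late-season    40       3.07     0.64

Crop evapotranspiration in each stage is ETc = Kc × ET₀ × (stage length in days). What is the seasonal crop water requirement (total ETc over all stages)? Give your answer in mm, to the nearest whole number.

419 mm

initial: 0.32 × 4.70 × 35 = 52.64 mm
mid-season: 1.20 × 7.99 × 30 = 287.64 mm
late-season: 0.64 × 3.07 × 40 = 78.59 mm
Seasonal total = 418.87 mm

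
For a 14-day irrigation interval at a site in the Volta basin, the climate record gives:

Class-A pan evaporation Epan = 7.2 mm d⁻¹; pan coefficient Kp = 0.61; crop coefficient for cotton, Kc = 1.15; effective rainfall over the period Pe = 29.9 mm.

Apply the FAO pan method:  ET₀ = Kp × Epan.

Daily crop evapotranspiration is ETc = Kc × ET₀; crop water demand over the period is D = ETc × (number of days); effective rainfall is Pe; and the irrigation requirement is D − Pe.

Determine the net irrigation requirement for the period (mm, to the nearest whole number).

41 mm

ET₀ = 0.61 × 7.2 = 4.3920 mm/d
ETc = Kc × ET₀ = 1.15 × 4.3920 = 5.0508 mm/d
Crop demand D = ETc × 14 d = 5.0508 × 14 = 70.711 mm
D − Pe = 70.711 − 29.9 = 40.811 mm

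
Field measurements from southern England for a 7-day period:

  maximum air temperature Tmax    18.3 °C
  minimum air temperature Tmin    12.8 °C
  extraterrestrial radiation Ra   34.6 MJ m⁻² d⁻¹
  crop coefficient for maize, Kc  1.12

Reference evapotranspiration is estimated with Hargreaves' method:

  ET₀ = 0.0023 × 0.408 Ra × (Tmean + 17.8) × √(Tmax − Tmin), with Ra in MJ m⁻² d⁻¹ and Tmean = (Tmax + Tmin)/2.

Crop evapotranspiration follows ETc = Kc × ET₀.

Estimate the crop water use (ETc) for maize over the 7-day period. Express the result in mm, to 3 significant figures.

Tmean = (18.3 + 12.8)/2 = 15.55 °C
0.408 Ra = 0.408 × 34.6 = 14.1168 mm/d equivalent
ET₀ = 0.0023 × 14.1168 × (15.55 + 17.8) × √5.5 = 0.0023 × 14.1168 × 33.35 × 2.3452 = 2.5395 mm/d
ETc = Kc × ET₀ = 1.12 × 2.5395 = 2.8442 mm/d
Over 7 days: 2.8442 × 7 = 19.909 mm

19.9 mm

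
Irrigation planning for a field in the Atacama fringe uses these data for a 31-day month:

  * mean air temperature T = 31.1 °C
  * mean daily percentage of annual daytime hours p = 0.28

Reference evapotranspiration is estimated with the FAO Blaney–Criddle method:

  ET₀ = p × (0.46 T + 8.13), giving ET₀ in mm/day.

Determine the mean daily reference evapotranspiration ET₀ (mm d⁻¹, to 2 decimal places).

ET₀ = 0.28 × (0.46 × 31.1 + 8.13) = 0.28 × 22.436 = 6.2821 mm/d

6.28 mm d⁻¹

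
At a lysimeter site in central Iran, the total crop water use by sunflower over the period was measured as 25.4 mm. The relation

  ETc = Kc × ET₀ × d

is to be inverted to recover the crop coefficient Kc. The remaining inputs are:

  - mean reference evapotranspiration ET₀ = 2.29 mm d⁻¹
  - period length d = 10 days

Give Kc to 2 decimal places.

ETc = Kc × ET₀ × d  ⇒  Kc = ETc / (ET₀ × d)
Kc = 25.4 / (2.29 × 10) = 25.4 / 22.90 = 1.1092

1.11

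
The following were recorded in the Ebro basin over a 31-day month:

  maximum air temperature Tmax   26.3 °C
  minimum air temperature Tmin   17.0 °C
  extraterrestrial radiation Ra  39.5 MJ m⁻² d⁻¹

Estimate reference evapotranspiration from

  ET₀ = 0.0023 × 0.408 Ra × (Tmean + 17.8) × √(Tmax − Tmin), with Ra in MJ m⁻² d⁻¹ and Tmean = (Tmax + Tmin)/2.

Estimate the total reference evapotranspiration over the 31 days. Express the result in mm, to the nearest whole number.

Tmean = (26.3 + 17.0)/2 = 21.65 °C
0.408 Ra = 0.408 × 39.5 = 16.1160 mm/d equivalent
ET₀ = 0.0023 × 16.1160 × (21.65 + 17.8) × √9.3 = 0.0023 × 16.1160 × 39.45 × 3.0496 = 4.4594 mm/d
Over 31 days: 4.4594 × 31 = 138.241 mm

138 mm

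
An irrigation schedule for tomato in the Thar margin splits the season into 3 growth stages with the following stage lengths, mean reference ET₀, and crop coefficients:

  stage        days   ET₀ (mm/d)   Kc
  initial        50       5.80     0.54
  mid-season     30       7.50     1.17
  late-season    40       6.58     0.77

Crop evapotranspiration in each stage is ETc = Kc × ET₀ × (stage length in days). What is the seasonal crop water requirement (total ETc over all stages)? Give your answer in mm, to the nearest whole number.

initial: 0.54 × 5.80 × 50 = 156.60 mm
mid-season: 1.17 × 7.50 × 30 = 263.25 mm
late-season: 0.77 × 6.58 × 40 = 202.66 mm
Seasonal total = 622.51 mm

623 mm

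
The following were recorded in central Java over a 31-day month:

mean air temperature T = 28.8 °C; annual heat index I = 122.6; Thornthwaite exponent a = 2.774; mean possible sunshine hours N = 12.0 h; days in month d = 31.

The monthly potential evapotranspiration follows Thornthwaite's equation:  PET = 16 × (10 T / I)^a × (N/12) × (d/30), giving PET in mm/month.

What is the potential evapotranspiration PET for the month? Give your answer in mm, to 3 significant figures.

177 mm

10T/I = 10 × 28.8 / 122.6 = 2.3491
(10T/I)^a = 2.3491^2.774 = 10.6876
Uncorrected PET = 16 × 10.6876 = 171.002 mm
Correction = (N/12)(d/30) = (12.0/12)(31/30) = 1.0333
PET = 171.002 × 1.0333 = 176.696 mm/month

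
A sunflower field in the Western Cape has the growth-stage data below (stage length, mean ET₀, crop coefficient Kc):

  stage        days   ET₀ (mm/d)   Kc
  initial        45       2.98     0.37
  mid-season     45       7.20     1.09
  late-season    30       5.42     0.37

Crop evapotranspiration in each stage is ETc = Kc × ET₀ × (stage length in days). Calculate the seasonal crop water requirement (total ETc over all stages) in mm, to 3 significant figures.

463 mm

initial: 0.37 × 2.98 × 45 = 49.62 mm
mid-season: 1.09 × 7.20 × 45 = 353.16 mm
late-season: 0.37 × 5.42 × 30 = 60.16 mm
Seasonal total = 462.94 mm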